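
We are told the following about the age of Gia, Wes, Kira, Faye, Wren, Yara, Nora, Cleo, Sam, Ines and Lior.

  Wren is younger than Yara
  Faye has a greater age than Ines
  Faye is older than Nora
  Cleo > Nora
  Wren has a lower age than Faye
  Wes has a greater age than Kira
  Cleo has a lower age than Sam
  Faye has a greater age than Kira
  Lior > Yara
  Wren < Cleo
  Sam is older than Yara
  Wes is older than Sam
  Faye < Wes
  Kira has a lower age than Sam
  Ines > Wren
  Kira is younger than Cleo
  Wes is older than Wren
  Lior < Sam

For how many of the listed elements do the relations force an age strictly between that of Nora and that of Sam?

Chaining upward from Nora reaches: Cleo, Faye, Wes.
Chaining downward from Sam reaches: Wren, Yara, Kira, Cleo, Lior.
Strictly between Nora and Sam are those in both lists: Cleo — 1 element.

1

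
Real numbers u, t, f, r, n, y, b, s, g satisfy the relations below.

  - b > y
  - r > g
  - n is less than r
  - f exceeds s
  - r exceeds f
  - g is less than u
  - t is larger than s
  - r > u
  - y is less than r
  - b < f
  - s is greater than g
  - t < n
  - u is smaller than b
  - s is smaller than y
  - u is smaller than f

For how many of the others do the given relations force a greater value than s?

The elements the relations force above s are y, t, b, f, n, r — no chain reaches any other.
That is 6.

6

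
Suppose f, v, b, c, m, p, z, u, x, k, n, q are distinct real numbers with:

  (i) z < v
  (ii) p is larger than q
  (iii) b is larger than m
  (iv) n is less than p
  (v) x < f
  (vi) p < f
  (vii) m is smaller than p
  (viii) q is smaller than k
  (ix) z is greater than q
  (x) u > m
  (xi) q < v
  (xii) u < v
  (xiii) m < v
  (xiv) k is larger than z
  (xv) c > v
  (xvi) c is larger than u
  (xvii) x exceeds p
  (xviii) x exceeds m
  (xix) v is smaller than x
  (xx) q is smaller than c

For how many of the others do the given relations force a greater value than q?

7

Directly above q: z, v, k, p, c.
One step further: x, f (7 so far).
Nothing else is reachable above q; 7 in all.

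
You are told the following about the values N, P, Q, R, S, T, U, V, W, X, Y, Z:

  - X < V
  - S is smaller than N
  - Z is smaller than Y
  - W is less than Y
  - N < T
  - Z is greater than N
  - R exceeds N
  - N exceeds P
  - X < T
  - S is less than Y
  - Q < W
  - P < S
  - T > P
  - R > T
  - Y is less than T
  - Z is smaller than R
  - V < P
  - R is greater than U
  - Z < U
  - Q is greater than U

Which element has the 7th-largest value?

Z

Chaining the given pairs: X < V < P < S < N < Z < U < Q < W < Y < T < R.
The 7th largest is Z.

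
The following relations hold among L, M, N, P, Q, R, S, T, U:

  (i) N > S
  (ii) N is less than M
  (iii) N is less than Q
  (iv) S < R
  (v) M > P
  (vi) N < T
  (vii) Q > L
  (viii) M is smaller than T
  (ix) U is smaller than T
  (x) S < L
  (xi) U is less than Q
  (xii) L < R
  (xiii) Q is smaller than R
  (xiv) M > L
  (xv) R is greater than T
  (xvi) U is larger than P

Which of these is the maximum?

R

Chaining downward from R: directly below it, S, L, Q, T; then N, M, U; then P.
That covers every other element, and nothing is given above R, so R is the maximum.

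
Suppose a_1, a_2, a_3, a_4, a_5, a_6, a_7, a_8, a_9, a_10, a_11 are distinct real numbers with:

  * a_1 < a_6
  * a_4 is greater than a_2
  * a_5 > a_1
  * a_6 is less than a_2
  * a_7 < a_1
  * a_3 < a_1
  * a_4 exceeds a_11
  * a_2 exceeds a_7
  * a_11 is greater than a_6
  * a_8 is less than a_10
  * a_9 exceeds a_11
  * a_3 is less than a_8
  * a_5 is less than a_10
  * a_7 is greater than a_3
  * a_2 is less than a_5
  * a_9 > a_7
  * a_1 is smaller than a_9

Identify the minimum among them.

a_7 is not least since a_3 < a_7; a_1 is not least since a_7 < a_1; a_6 is not least since a_1 < a_6; a_11 is not least since a_6 < a_11; a_2 is not least since a_7 < a_2; a_9 is not least since a_11 < a_9; a_5 is not least since a_1 < a_5; a_8 is not least since a_3 < a_8; a_4 is not least since a_11 < a_4; a_10 is not least since a_5 < a_10.
Only a_3 has nothing below it, so a_3 is the minimum.

a_3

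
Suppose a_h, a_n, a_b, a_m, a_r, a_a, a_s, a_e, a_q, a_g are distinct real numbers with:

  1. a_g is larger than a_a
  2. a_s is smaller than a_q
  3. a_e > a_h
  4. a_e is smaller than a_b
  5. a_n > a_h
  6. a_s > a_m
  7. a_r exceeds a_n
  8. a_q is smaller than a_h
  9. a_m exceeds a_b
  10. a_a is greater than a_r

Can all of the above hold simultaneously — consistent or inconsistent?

inconsistent

We have a_h < a_e stated directly, yet also a_e < a_b < a_m < a_s < a_q < a_h by chaining the others — so a_e < a_h. Contradiction.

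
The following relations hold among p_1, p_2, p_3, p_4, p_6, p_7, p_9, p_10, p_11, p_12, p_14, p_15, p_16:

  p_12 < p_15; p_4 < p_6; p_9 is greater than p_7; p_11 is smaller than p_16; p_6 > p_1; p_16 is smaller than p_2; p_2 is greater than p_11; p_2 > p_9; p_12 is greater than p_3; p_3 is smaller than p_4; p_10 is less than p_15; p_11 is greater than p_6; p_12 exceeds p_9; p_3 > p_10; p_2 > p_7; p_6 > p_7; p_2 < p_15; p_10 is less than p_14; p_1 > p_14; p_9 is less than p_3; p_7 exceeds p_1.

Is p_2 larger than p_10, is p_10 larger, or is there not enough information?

p_10 < p_14 and p_14 < p_1 give p_10 < p_1.
Then p_1 < p_7 extends the chain to p_7.
Then p_7 < p_9 extends the chain to p_9.
Then p_9 < p_3 extends the chain to p_3.
Then p_3 < p_4 extends the chain to p_4.
Then p_4 < p_6 extends the chain to p_6.
Then p_6 < p_11 extends the chain to p_11.
With p_11 < p_16: p_10 < p_14 < p_1 < p_7 < p_9 < p_3 < p_4 < p_6 < p_11 < p_16.
Then p_16 < p_2 extends the chain to p_2.
So p_2 is larger.

p_2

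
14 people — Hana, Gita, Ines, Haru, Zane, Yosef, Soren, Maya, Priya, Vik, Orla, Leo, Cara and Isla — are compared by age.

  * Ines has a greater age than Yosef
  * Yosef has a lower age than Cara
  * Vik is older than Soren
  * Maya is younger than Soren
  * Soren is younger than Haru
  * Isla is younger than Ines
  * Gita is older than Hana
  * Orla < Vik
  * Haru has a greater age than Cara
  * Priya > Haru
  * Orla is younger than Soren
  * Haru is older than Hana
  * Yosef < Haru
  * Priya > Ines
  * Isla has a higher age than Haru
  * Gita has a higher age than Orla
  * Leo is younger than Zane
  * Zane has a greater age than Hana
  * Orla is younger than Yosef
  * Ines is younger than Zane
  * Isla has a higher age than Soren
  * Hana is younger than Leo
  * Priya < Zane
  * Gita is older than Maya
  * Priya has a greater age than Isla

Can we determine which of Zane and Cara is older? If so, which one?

Cara < Haru and Haru < Isla give Cara < Isla.
With Isla < Ines: Cara < Haru < Isla < Ines.
With Ines < Priya: Cara < Haru < Isla < Ines < Priya.
Then Priya < Zane extends the chain to Zane.
So Zane is older.

Zane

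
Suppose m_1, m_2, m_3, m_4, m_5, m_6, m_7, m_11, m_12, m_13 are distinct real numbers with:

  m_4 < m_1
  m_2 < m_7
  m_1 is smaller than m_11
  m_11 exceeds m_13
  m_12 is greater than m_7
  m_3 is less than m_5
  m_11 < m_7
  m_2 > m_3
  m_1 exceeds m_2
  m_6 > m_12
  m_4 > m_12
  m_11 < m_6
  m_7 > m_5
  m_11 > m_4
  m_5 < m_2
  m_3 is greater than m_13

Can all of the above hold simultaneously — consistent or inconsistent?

inconsistent

We have m_11 < m_7 stated directly, yet also m_7 < m_12 < m_4 < m_1 < m_11 by chaining the others — so m_7 < m_11. Contradiction.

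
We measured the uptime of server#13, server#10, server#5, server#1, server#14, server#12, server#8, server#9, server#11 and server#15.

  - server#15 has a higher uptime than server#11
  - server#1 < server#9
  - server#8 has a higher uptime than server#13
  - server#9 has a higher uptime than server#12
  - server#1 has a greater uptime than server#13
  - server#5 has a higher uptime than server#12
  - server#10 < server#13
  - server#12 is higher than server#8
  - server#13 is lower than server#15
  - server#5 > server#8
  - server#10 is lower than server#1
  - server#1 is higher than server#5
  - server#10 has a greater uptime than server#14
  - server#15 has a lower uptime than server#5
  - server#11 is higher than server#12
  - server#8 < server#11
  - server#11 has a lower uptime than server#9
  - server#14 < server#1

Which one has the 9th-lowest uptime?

server#1

The consecutive relations fix a unique order: server#14 < server#10 < server#13 < server#8 < server#12 < server#11 < server#15 < server#5 < server#1 < server#9.
The 9th smallest is server#1.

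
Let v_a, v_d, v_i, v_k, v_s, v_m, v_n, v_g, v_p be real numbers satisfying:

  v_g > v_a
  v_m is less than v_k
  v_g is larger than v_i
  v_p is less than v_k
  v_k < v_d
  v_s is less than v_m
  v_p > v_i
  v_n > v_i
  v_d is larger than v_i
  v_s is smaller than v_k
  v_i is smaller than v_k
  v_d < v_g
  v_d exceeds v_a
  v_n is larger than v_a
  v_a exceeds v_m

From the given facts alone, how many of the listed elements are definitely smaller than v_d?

The elements the relations force below v_d are v_s, v_m, v_i, v_p, v_k, v_a — no chain reaches any other.
That is 6.

6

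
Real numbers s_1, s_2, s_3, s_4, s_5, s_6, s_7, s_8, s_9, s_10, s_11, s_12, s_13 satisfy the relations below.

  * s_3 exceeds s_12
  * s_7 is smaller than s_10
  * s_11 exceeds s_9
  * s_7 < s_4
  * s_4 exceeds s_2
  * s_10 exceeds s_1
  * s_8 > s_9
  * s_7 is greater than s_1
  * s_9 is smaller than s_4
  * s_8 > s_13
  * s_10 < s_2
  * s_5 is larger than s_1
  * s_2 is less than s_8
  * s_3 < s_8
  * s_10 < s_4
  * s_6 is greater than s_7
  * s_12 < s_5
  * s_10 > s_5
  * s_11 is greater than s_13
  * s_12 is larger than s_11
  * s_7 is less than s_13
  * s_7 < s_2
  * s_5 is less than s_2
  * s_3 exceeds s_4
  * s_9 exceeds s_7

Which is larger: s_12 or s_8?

s_12 < s_5 < s_10 < s_2 < s_4 < s_3 < s_8, by transitivity through s_5, s_10, s_2, s_4, s_3.
So s_12 < s_8; s_8 is the larger of the two.

s_8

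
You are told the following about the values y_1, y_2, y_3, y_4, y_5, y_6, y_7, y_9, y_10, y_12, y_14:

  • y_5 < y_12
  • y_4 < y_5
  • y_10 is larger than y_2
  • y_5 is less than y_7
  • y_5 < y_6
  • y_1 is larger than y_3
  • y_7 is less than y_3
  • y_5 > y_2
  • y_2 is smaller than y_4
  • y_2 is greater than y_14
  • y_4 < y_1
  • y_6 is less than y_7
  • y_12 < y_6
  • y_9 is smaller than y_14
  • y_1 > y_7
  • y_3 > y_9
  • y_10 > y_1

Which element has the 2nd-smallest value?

y_14

Piecing the relations together gives one ordering: y_9 < y_14 < y_2 < y_4 < y_5 < y_12 < y_6 < y_7 < y_3 < y_1 < y_10.
Counting 2 from the smallest end gives y_14.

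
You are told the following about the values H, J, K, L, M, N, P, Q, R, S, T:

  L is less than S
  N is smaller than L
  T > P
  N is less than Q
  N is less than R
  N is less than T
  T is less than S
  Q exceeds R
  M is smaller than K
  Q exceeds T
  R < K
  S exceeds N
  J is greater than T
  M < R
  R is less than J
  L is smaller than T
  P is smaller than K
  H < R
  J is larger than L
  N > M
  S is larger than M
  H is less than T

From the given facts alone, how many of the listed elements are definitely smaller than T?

The elements the relations force below T are M, N, L, P, H — no chain reaches any other.
That is 5.

5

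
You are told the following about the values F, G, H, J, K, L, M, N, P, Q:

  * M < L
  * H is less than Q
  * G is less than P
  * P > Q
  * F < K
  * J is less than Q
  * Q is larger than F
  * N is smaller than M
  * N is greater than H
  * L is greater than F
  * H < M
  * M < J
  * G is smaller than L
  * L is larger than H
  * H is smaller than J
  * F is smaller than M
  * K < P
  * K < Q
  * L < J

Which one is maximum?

P

Chaining downward from P: directly below it, G, K, Q; then H, F, J; then M, L; then N.
That covers every other element, and nothing is given above P, so P is the maximum.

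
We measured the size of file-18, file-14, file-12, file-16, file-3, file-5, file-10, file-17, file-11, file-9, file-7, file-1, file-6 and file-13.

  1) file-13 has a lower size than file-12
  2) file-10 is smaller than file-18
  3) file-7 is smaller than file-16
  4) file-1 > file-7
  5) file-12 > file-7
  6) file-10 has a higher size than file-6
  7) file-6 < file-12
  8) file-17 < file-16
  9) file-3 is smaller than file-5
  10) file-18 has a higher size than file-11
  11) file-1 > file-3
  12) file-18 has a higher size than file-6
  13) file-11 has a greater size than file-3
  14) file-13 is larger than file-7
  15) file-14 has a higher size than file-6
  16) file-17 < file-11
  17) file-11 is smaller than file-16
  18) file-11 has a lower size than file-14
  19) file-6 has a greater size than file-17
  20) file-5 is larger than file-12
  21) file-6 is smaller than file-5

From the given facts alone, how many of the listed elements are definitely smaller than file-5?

From file-5 the given relations immediately reach file-6, file-3, file-12.
From those, file-17, file-7, file-13 — 6 in total.
No other element is forced below file-5 by the given relations, so the count is 6.

6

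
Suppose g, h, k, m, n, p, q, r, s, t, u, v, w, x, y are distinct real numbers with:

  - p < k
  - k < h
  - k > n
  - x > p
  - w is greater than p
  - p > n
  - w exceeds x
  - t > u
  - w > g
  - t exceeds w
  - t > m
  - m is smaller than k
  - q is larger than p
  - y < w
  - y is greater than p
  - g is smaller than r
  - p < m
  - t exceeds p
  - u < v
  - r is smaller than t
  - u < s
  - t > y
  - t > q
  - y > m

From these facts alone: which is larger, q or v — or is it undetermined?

Following every chain through q: above q we get t; below q we get n, p.
v is not reached, and no chain runs the other way from v to q.
So the given relations leave the order of q and v undetermined.

undetermined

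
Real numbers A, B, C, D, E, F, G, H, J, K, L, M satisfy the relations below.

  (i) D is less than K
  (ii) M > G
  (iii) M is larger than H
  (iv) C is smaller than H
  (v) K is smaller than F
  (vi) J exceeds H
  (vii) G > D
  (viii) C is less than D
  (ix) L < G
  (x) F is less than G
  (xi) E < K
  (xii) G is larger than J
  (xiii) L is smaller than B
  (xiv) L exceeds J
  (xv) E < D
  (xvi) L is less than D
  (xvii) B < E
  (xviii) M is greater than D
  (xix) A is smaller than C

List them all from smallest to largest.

The consecutive links are each given: A < C; C < H; H < J; J < L; L < B; B < E; E < D; D < K; K < F; F < G; G < M.

A < C < H < J < L < B < E < D < K < F < G < M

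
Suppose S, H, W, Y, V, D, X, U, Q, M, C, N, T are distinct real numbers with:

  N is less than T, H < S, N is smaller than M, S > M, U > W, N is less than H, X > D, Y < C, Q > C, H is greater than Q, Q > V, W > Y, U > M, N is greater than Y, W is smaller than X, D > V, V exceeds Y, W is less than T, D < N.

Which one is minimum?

W is not least since Y < W; C is not least since Y < C; V is not least since Y < V; D is not least since V < D; N is not least since Y < N; Q is not least since V < Q; M is not least since N < M; H is not least since Q < H; T is not least since W < T; U is not least since M < U; S is not least since H < S; X is not least since D < X.
Only Y has nothing below it, so Y is the minimum.

Y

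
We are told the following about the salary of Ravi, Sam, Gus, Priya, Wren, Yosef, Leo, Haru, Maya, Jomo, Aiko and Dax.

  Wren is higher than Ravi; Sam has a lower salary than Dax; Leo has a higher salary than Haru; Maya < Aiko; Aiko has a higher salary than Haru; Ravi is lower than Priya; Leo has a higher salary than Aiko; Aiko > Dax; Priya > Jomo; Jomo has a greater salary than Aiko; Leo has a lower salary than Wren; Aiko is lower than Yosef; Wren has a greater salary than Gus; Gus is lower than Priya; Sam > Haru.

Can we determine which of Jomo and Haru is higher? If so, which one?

Haru < Sam and Sam < Dax give Haru < Dax.
Then Dax < Aiko extends the chain to Aiko.
Then Aiko < Jomo extends the chain to Jomo.
So Jomo is higher.

Jomo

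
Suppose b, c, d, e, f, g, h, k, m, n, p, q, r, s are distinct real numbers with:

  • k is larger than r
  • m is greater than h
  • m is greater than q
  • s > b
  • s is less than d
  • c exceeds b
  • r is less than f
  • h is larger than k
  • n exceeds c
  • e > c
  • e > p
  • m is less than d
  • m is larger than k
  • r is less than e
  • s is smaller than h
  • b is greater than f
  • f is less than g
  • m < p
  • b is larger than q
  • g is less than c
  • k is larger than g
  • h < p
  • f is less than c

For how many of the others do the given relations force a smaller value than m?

The elements the relations force below m are r, f, q, g, b, s, k, h — no chain reaches any other.
That is 8.

8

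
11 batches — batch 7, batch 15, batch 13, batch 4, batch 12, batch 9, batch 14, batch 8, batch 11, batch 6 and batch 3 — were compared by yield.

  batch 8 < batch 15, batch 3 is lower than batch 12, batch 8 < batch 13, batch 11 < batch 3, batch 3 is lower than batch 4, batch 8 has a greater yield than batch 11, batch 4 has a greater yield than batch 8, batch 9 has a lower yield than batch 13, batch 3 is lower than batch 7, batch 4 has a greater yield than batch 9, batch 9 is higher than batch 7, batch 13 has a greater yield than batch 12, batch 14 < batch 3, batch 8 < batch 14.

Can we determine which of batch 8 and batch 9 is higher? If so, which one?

batch 9

batch 8 < batch 14 and batch 14 < batch 3 give batch 8 < batch 3.
With batch 3 < batch 7: batch 8 < batch 14 < batch 3 < batch 7.
With batch 7 < batch 9: batch 8 < batch 14 < batch 3 < batch 7 < batch 9.
So batch 9 is higher.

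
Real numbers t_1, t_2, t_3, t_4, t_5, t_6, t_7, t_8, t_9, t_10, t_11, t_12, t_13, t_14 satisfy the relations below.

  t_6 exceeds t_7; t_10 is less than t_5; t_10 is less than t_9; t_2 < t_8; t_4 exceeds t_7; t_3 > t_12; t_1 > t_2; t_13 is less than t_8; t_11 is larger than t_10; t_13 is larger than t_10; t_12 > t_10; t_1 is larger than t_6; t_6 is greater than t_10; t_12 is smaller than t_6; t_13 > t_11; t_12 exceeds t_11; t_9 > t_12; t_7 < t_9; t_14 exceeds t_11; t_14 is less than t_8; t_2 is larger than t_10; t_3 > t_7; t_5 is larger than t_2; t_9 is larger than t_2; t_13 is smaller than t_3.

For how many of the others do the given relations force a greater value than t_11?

8

From t_11 the given relations immediately reach t_14, t_13, t_12.
From those, t_8, t_9, t_6, t_3 — 7 in total.
From those, t_1 — 8 in total.
Nothing else is reachable above t_11; 8 in all.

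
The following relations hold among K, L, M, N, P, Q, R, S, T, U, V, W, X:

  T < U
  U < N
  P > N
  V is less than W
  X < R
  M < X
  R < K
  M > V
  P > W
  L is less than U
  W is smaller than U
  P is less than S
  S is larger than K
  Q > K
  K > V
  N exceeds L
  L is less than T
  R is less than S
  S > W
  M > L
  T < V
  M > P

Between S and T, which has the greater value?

T < V < W < U < N < P < M < X < R < K < S, by transitivity through V, W, U, N, P, M, X, R, K.
So T < S; S is the larger of the two.

S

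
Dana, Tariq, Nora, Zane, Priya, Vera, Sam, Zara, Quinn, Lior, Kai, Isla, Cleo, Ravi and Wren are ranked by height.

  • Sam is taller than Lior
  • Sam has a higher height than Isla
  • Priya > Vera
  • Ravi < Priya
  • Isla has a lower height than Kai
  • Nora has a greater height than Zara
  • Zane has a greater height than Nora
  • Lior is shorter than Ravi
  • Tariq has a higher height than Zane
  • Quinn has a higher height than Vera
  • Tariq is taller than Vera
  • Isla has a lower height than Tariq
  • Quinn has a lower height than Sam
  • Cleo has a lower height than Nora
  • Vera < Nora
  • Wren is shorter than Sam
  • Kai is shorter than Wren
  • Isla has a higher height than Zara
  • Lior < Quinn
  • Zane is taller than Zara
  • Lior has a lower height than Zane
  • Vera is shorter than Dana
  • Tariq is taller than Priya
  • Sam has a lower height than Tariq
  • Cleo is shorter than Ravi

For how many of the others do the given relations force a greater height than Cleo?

The elements the relations force above Cleo are Nora, Zane, Ravi, Priya, Tariq — no chain reaches any other.
That is 5.

5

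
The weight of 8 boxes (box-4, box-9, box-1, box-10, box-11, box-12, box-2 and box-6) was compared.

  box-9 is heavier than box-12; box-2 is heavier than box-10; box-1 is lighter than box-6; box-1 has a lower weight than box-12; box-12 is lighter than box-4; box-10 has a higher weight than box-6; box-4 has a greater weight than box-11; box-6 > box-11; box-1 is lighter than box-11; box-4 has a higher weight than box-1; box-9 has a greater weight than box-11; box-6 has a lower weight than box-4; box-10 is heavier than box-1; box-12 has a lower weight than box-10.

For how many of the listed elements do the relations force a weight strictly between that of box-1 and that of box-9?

2

Chaining upward from box-1 reaches: box-11, box-6, box-12, box-10, box-2, box-4.
Chaining downward from box-9 reaches: box-11, box-12.
Strictly between box-1 and box-9 are those in both lists: box-11, box-12 — 2 elements.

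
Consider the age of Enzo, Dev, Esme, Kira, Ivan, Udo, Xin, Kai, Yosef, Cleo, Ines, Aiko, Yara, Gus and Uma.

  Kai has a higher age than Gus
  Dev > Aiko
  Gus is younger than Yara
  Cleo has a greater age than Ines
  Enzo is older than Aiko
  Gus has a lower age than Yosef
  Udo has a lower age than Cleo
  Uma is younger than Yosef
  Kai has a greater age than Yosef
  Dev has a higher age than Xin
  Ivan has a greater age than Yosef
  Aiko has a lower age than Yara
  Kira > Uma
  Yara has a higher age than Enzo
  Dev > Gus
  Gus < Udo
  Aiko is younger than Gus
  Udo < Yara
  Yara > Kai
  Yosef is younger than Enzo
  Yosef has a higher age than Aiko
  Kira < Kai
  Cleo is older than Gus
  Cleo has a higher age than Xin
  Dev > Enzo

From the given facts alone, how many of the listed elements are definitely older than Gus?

The elements the relations force above Gus are Yosef, Enzo, Udo, Dev, Kai, Yara, Ivan, Cleo — no chain reaches any other.
That is 8.

8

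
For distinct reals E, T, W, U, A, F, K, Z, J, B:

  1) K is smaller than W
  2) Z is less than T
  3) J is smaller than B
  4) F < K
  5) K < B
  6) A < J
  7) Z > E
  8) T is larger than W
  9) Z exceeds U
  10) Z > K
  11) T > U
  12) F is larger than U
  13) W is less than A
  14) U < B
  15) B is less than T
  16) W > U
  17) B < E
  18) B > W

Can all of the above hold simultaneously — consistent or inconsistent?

Every relation is compatible with U < F < K < W < A < J < B < E < Z < T; the set is consistent.

consistent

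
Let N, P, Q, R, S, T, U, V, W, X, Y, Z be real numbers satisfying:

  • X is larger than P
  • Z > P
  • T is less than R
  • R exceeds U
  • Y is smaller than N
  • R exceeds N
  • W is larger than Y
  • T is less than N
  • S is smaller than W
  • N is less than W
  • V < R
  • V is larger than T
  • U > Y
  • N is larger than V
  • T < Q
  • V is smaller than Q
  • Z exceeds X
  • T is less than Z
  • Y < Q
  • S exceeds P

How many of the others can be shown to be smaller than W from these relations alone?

From W the given relations immediately reach Y, N, S.
From those, P, T, V — 6 in total.
No other element is forced below W by the given relations, so the count is 6.

6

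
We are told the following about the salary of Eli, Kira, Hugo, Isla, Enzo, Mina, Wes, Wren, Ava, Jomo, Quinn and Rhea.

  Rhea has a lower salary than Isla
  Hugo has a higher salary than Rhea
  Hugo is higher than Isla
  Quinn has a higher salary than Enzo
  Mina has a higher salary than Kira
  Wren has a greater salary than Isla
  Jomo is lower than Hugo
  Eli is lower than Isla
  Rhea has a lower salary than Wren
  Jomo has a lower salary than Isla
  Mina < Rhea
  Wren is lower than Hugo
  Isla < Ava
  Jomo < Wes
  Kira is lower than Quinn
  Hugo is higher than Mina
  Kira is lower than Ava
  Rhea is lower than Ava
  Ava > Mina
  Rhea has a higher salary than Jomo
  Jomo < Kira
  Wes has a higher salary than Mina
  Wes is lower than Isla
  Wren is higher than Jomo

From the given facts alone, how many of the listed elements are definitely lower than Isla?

From Isla the given relations immediately reach Eli, Jomo, Rhea, Wes.
From those, Mina — 5 in total.
From those, Kira — 6 in total.
Nothing else is reachable below Isla; 6 in all.

6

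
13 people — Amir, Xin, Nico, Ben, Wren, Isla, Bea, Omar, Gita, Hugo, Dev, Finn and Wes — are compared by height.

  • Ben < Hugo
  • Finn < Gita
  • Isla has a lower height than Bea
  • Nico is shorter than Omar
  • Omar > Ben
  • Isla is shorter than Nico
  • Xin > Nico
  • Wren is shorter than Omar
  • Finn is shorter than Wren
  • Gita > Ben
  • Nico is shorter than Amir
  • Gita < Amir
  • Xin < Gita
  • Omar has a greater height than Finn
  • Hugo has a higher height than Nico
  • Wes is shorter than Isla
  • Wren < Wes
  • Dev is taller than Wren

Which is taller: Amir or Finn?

Following the relations from Finn: Finn < Wren < Wes < Isla < Nico < Xin < Gita < Amir.
So Finn < Amir; Amir is the taller of the two.

Amir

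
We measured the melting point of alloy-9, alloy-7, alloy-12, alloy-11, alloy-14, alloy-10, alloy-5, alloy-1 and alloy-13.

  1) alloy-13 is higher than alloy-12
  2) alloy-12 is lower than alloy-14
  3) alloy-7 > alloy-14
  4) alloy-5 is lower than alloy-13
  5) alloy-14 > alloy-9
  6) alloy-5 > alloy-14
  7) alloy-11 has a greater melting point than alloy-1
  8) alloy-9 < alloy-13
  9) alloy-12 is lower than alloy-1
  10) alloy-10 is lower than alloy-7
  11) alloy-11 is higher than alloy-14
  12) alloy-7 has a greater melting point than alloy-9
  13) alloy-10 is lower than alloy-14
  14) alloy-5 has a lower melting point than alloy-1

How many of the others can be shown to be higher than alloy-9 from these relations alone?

6

Directly above alloy-9: alloy-14, alloy-13, alloy-7.
One step further: alloy-5, alloy-11 (5 so far).
One step further: alloy-1 (6 so far).
No other element is forced above alloy-9 by the given relations, so the count is 6.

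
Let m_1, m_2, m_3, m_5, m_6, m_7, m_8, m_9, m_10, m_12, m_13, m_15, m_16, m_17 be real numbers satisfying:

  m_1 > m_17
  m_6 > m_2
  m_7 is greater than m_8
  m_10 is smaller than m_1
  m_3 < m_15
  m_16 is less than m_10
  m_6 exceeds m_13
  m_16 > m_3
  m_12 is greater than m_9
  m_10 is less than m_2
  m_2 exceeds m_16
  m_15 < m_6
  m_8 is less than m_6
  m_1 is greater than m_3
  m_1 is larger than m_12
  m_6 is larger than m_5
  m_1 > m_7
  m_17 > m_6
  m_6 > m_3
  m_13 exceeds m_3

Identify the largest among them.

m_1

m_3 is not greatest since m_3 < m_15; m_16 is not greatest since m_16 < m_2; m_8 is not greatest since m_8 < m_7; m_9 is not greatest since m_9 < m_12; m_12 is not greatest since m_12 < m_1; m_5 is not greatest since m_5 < m_6; m_13 is not greatest since m_13 < m_6; m_10 is not greatest since m_10 < m_1; m_15 is not greatest since m_15 < m_6; m_2 is not greatest since m_2 < m_6; m_6 is not greatest since m_6 < m_17; m_7 is not greatest since m_7 < m_1; m_17 is not greatest since m_17 < m_1.
Only m_1 has nothing above it, so m_1 is the largest.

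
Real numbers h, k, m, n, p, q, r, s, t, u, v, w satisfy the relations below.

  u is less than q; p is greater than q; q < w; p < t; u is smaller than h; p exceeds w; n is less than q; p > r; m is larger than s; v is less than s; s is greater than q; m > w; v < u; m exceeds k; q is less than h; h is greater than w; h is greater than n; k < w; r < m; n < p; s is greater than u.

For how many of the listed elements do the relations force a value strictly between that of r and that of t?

1

Chaining upward from r reaches: p, m.
Chaining downward from t reaches: n, k, v, u, q, w, p.
Strictly between r and t are those in both lists: p — 1 element.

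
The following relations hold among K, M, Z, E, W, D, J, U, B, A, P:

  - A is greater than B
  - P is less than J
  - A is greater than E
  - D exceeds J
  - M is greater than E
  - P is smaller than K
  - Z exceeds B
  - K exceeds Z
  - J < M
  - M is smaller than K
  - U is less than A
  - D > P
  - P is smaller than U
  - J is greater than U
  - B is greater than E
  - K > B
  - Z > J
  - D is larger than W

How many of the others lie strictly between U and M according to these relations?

The relations place U below M. An element lies strictly between them when it is forced above U and also forced below M.
Above U: {J, Z, A, D, K}. Below M: {P, E, J}.
Intersection: {J} — 1.

1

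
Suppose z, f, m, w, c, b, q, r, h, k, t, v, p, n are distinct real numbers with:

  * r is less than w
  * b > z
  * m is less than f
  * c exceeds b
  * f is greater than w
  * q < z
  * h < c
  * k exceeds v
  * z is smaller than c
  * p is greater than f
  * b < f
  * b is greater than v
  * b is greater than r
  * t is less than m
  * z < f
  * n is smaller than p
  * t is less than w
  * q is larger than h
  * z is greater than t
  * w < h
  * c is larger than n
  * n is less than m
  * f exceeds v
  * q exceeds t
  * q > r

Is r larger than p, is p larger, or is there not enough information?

p

Chaining the given relations: r < w < h < q < z < b < f < p.
So p is larger.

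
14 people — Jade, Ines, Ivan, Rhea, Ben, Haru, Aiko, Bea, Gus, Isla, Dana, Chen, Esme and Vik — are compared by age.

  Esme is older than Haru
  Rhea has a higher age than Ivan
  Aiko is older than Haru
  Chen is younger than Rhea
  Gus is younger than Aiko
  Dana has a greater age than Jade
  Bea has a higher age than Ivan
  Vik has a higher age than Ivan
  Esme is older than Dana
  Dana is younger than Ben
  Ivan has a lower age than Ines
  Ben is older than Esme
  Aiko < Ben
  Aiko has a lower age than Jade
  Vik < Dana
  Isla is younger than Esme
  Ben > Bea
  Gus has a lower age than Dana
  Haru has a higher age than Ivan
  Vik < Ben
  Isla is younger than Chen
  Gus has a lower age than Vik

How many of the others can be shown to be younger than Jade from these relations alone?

The elements the relations force below Jade are Gus, Ivan, Haru, Aiko — no chain reaches any other.
That is 4.

4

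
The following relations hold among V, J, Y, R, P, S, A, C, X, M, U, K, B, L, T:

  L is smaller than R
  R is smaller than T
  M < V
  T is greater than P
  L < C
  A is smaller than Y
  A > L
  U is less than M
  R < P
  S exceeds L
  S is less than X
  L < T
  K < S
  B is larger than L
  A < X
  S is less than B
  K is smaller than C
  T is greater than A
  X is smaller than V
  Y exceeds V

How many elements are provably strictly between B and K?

1

The relations place K below B. An element lies strictly between them when it is forced above K and also forced below B.
Above K: {S, X, V, C, Y}. Below B: {L, S}.
Intersection: {S} — 1.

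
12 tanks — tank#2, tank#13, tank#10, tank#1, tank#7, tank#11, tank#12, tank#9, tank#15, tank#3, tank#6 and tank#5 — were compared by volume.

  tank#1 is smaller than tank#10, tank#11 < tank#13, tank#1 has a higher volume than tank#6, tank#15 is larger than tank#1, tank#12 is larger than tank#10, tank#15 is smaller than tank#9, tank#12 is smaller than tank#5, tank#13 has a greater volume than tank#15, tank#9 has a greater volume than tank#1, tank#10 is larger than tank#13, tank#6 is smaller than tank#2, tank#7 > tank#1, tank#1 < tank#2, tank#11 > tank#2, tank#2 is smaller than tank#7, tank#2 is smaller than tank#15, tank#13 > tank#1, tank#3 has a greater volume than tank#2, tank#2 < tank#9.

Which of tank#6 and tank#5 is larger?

tank#5

Chaining the given relations: tank#6 < tank#1 < tank#2 < tank#11 < tank#13 < tank#10 < tank#12 < tank#5.
So tank#6 < tank#5; tank#5 is the larger of the two.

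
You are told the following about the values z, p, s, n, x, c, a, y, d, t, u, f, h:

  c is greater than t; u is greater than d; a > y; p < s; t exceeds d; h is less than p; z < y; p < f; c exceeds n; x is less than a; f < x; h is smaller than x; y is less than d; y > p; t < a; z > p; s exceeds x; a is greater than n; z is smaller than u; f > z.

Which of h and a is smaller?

h

Link the given pairs in sequence: h < p; p < z; z < y; y < d; d < t; t < a.
Chaining these gives h < p < z < y < d < t < a.
So h < a; h is the smaller of the two.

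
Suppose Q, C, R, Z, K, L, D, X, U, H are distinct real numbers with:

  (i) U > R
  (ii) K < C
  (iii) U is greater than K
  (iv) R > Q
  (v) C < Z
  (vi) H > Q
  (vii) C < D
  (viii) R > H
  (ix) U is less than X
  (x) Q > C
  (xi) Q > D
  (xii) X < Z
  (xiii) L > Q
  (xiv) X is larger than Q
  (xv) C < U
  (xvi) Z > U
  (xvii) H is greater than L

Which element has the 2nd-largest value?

Piecing the relations together gives one ordering: K < C < D < Q < L < H < R < U < X < Z.
The 2nd largest is X.

X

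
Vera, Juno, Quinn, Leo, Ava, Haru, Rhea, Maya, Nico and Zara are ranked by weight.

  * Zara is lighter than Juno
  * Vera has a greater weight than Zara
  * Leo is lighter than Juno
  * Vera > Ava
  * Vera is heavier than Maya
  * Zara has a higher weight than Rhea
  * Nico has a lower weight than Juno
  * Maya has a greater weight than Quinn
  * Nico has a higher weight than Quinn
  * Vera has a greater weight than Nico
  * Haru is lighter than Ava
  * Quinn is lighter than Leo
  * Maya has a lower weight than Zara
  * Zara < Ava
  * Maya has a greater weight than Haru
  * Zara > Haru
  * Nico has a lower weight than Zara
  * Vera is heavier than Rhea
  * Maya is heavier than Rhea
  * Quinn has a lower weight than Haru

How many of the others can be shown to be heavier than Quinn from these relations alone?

8

The elements the relations force above Quinn are Leo, Haru, Nico, Maya, Zara, Ava, Juno, Vera — no chain reaches any other.
That is 8.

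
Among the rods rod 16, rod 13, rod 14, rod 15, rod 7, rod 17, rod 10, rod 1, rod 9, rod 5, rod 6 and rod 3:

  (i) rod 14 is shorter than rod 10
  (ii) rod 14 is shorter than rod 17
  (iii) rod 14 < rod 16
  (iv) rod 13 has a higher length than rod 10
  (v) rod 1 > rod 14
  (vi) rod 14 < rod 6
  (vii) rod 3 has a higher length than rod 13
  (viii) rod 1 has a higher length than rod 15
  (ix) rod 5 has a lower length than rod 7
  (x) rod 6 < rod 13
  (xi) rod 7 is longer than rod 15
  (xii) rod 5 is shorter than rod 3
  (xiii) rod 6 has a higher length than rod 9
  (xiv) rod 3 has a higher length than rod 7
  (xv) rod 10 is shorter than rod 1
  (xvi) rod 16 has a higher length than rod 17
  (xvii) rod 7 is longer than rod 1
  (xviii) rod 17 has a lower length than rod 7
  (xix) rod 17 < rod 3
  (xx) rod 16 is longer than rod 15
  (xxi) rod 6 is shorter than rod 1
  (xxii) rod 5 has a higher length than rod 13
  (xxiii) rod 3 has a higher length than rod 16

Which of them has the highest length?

rod 3

rod 9 is not greatest since rod 9 < rod 6; rod 14 is not greatest since rod 14 < rod 1; rod 6 is not greatest since rod 6 < rod 13; rod 15 is not greatest since rod 15 < rod 7; rod 10 is not greatest since rod 10 < rod 1; rod 17 is not greatest since rod 17 < rod 7; rod 1 is not greatest since rod 1 < rod 7; rod 13 is not greatest since rod 13 < rod 3; rod 5 is not greatest since rod 5 < rod 3; rod 16 is not greatest since rod 16 < rod 3; rod 7 is not greatest since rod 7 < rod 3.
Only rod 3 has nothing above it, so rod 3 is the highest length.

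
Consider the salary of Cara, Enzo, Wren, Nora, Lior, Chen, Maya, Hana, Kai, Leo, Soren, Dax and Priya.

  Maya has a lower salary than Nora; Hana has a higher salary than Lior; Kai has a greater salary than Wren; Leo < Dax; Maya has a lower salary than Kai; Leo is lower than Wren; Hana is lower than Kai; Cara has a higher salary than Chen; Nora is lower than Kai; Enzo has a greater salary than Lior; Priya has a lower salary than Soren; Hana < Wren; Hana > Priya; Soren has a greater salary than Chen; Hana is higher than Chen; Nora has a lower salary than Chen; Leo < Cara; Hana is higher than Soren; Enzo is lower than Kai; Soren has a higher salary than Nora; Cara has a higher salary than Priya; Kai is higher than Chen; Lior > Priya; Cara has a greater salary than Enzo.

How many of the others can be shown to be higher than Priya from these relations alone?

Directly above Priya: Lior, Soren, Cara, Hana.
One step further: Enzo, Wren, Kai (7 so far).
No other element is forced above Priya by the given relations, so the count is 7.

7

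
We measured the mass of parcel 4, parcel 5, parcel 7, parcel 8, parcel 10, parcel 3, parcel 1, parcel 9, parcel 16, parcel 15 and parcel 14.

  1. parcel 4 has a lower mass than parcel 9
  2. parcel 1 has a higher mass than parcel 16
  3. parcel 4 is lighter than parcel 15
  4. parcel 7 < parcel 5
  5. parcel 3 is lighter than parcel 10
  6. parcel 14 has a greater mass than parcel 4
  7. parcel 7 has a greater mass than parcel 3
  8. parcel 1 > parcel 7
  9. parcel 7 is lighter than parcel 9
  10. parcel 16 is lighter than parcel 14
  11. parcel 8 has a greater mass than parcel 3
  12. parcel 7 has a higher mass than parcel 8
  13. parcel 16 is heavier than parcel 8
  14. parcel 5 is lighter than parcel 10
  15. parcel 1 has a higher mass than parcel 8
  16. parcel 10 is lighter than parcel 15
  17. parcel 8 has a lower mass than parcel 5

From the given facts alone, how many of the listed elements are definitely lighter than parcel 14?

The elements the relations force below parcel 14 are parcel 4, parcel 3, parcel 8, parcel 16 — no chain reaches any other.
That is 4.

4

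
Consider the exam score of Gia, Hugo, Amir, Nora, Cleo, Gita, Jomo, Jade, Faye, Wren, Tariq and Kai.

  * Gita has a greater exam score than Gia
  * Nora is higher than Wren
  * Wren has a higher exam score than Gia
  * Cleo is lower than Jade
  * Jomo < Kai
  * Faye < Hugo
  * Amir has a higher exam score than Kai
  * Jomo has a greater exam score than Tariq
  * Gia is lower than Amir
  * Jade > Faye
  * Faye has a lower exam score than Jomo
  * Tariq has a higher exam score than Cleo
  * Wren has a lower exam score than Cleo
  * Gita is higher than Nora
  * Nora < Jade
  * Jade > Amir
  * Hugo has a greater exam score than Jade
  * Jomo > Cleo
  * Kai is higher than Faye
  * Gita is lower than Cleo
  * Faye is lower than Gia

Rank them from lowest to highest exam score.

Each adjacent pair is fixed by a given relation: Faye < Gia; Gia < Wren; Wren < Nora; Nora < Gita; Gita < Cleo; Cleo < Tariq; Tariq < Jomo; Jomo < Kai; Kai < Amir; Amir < Jade; Jade < Hugo. Chaining them end to end gives the full order.

Faye < Gia < Wren < Nora < Gita < Cleo < Tariq < Jomo < Kai < Amir < Jade < Hugo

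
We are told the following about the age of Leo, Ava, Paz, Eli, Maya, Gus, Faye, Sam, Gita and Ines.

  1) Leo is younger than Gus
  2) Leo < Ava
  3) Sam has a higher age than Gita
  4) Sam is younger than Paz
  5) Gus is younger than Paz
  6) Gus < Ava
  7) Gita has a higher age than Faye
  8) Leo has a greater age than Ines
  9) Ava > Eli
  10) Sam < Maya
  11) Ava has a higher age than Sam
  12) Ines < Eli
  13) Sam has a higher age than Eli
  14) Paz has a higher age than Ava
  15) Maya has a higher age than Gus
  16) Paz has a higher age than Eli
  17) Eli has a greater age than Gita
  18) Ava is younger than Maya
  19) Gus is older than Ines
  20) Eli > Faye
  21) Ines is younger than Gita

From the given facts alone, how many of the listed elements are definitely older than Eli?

4

Directly above Eli: Sam, Ava, Paz.
One step further: Maya (4 so far).
No other element is forced above Eli by the given relations, so the count is 4.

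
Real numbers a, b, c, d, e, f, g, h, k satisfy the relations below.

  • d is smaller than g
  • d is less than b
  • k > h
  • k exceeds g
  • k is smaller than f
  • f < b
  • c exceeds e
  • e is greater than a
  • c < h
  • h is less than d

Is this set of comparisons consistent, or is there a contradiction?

consistent

The single ordering a < e < c < h < d < g < k < f < b satisfies every listed relation, so no contradiction arises.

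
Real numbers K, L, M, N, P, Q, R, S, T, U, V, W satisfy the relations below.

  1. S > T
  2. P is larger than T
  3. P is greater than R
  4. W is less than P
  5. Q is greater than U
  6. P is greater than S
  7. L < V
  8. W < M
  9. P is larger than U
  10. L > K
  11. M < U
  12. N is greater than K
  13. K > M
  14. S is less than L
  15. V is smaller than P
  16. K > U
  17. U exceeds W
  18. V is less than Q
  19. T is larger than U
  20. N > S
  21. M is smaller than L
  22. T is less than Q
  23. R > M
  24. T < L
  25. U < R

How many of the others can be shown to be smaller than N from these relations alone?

6

Directly below N: K, S.
One step further: M, U, T (5 so far).
One step further: W (6 so far).
Nothing else is reachable below N; 6 in all.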